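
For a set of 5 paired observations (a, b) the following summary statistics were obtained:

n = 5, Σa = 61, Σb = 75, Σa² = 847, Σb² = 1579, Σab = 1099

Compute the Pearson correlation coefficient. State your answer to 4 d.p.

0.8517

r = (nΣab − ΣaΣb) / √[(nΣa² − (Σa)²)(nΣb² − (Σb)²)]
Numerator: 5×1099 − 61×75 = 920
Denominator: √[(4235 − 3721)(7895 − 5625)] = √[514 × 2270] = 1080.1759
r = 920 / 1080.1759 ≈ 0.8517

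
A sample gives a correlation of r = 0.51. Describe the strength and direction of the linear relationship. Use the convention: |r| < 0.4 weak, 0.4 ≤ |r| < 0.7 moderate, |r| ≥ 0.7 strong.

r = 0.51 > 0 so the relationship is positive.
|r| = 0.51, which falls in the moderate range.

moderate positive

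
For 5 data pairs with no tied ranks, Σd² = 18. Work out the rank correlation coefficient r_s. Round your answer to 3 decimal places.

ρ = 1 − 6Σd² / [n(n²−1)] = 1 − 6×18 / (5×24)
  = 1 − 108/120 = 1 − 0.9000 ≈ 0.100

0.100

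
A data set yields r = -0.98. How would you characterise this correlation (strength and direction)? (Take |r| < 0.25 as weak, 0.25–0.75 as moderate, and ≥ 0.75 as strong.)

r = -0.98 < 0 so the relationship is negative.
|r| = 0.98, which falls in the strong range.

strong negative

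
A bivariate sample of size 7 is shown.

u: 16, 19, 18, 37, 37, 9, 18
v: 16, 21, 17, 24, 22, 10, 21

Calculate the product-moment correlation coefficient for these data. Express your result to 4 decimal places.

0.8110

n = 7, Σu = 154, Σv = 131, Σu² = 4084, Σv² = 2587, Σuv = 3131
nΣuv − ΣuΣv = 21917 − 20174 = 1743
nΣu² − (Σu)² = 28588 − 23716 = 4872; nΣv² − (Σv)² = 18109 − 17161 = 948
r = 1743 / √(4872 × 948) = 1743 / 2149.1059 ≈ 0.8110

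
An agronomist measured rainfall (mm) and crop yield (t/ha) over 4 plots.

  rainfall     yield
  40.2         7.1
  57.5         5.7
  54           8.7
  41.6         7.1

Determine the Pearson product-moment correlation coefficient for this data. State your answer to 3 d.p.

n = 4, Σx = 193.3, Σy = 28.6, Σx² = 9568.85, Σy² = 209, Σxy = 1378.33
nΣxy − ΣxΣy = 5513.32 − 5528.38 = -15.06
nΣx² − (Σx)² = 38275.4 − 37364.89 = 910.51; nΣy² − (Σy)² = 836 − 817.96 = 18.04
r = -15.06 / √(910.51 × 18.04) = -15.06 / 128.1624 ≈ -0.118

-0.118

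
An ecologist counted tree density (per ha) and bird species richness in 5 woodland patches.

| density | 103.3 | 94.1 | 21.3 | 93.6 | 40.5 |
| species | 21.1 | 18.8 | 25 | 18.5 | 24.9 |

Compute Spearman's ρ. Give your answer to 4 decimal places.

Rank density: 5, 4, 1, 3, 2
Rank species: 3, 2, 5, 1, 4
d = rank(density) − rank(species): 2, 2, -4, 2, -2; Σd² = 32
ρ = 1 − 6Σd² / [n(n²−1)] = 1 − 6×32 / (5×24) = 1 − 192/120 ≈ -0.6000

-0.6000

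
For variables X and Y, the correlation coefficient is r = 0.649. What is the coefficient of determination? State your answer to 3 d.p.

r² = (0.649)² = 0.421

0.421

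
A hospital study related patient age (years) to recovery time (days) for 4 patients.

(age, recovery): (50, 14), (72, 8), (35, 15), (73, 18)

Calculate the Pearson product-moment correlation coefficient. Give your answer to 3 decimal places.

n = 4, Σx = 230, Σy = 55, Σx² = 14238, Σy² = 809, Σxy = 3115
nΣxy − ΣxΣy = 12460 − 12650 = -190
nΣx² − (Σx)² = 56952 − 52900 = 4052; nΣy² − (Σy)² = 3236 − 3025 = 211
r = -190 / √(4052 × 211) = -190 / 924.6470 ≈ -0.205

-0.205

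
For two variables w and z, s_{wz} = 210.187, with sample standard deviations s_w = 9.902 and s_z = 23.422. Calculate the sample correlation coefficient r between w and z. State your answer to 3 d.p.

0.906

r = Cov(w,z) / (s_w · s_z) = 210.187 / (9.902 × 23.422)
  = 210.187 / 231.9246 ≈ 0.906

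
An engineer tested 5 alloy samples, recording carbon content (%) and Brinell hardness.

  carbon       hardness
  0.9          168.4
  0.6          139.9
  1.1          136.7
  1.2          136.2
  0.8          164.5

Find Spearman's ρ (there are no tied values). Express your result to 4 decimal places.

Rank carbon: 3, 1, 4, 5, 2
Rank hardness: 5, 3, 2, 1, 4
d = rank(carbon) − rank(hardness): -2, -2, 2, 4, -2; Σd² = 32
ρ = 1 − 6Σd² / [n(n²−1)] = 1 − 6×32 / (5×24) = 1 − 192/120 ≈ -0.6000

-0.6000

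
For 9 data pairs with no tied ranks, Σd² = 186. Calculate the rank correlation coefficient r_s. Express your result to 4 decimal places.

ρ = 1 − 6Σd² / [n(n²−1)] = 1 − 6×186 / (9×80)
  = 1 − 1116/720 = 1 − 1.55000 ≈ -0.5500

-0.5500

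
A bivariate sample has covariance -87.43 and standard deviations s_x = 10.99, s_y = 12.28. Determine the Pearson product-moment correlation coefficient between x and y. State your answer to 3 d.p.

r = Cov(x,y) / (s_x · s_y) = -87.43 / (10.99 × 12.28)
  = -87.43 / 134.9572 ≈ -0.648

-0.648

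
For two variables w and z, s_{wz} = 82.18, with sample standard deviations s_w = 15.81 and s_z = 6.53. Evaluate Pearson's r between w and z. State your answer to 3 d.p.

r = Cov(w,z) / (s_w · s_z) = 82.18 / (15.81 × 6.53)
  = 82.18 / 103.2393 ≈ 0.796

0.796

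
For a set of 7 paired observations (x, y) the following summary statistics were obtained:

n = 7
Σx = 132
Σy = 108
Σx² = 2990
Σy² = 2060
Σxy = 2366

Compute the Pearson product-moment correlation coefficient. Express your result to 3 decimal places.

r = (nΣxy − ΣxΣy) / √[(nΣx² − (Σx)²)(nΣy² − (Σy)²)]
Numerator: 7×2366 − 132×108 = 2306
Denominator: √[(20930 − 17424)(14420 − 11664)] = √[3506 × 2756] = 3108.4620
r = 2306 / 3108.4620 ≈ 0.742

0.742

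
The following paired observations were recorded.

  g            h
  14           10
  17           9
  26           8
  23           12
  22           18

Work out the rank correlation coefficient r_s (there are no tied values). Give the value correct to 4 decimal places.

Rank g: 1, 2, 5, 4, 3
Rank h: 3, 2, 1, 4, 5
d = rank(g) − rank(h): -2, 0, 4, 0, -2; Σd² = 24
ρ = 1 − 6Σd² / [n(n²−1)] = 1 − 6×24 / (5×24) = 1 − 144/120 ≈ -0.2000

-0.2000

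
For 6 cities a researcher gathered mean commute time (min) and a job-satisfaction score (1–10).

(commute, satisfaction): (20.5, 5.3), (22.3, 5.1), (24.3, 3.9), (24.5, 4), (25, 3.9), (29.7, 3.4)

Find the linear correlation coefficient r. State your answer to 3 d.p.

-0.903

n = 6, Σx = 146.3, Σy = 25.6, Σx² = 3615.37, Σy² = 112.08, Σxy = 613.63
nΣxy − ΣxΣy = 3681.78 − 3745.28 = -63.5
nΣx² − (Σx)² = 21692.22 − 21403.69 = 288.53; nΣy² − (Σy)² = 672.48 − 655.36 = 17.12
r = -63.5 / √(288.53 × 17.12) = -63.5 / 70.2825 ≈ -0.903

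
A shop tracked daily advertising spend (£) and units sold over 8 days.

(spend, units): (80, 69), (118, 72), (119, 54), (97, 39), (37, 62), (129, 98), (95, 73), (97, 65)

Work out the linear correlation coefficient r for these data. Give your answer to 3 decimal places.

n = 8, Σx = 772, Σy = 532, Σx² = 80338, Σy² = 37384, Σxy = 52401
nΣxy − ΣxΣy = 419208 − 410704 = 8504
nΣx² − (Σx)² = 642704 − 595984 = 46720; nΣy² − (Σy)² = 299072 − 283024 = 16048
r = 8504 / √(46720 × 16048) = 8504 / 27381.7925 ≈ 0.311

0.311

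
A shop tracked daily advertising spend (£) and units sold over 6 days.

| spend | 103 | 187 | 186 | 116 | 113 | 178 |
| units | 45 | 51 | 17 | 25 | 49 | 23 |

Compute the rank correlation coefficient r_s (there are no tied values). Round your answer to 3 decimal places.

-0.086

Rank spend: 1, 6, 5, 3, 2, 4
Rank units: 4, 6, 1, 3, 5, 2
d = rank(spend) − rank(units): -3, 0, 4, 0, -3, 2; Σd² = 38
ρ = 1 − 6Σd² / [n(n²−1)] = 1 − 6×38 / (6×35) = 1 − 228/210 ≈ -0.086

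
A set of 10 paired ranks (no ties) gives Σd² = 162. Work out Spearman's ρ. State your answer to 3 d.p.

ρ = 1 − 6Σd² / [n(n²−1)] = 1 − 6×162 / (10×99)
  = 1 − 972/990 = 1 − 0.9818 ≈ 0.018

0.018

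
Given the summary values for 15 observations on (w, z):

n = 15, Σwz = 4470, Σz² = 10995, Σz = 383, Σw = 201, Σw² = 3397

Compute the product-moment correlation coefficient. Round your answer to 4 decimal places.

-0.7160

r = (nΣwz − ΣwΣz) / √[(nΣw² − (Σw)²)(nΣz² − (Σz)²)]
Numerator: 15×4470 − 201×383 = -9933
Denominator: √[(50955 − 40401)(164925 − 146689)] = √[10554 × 18236] = 13873.0942
r = -9933 / 13873.0942 ≈ -0.7160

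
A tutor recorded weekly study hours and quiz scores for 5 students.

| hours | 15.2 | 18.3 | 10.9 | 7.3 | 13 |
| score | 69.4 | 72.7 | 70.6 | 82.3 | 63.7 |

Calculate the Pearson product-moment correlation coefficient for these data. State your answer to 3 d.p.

-0.511

n = 5, Σx = 64.7, Σy = 358.7, Σx² = 907.03, Σy² = 25916.99, Σxy = 4583.72
nΣxy − ΣxΣy = 22918.6 − 23207.89 = -289.29
nΣx² − (Σx)² = 4535.15 − 4186.09 = 349.06; nΣy² − (Σy)² = 129584.95 − 128665.69 = 919.26
r = -289.29 / √(349.06 × 919.26) = -289.29 / 566.4600 ≈ -0.511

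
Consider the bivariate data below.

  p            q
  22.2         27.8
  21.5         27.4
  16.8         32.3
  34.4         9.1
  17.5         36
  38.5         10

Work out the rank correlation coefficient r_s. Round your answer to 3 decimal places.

Rank p: 4, 3, 1, 5, 2, 6
Rank q: 4, 3, 5, 1, 6, 2
d = rank(p) − rank(q): 0, 0, -4, 4, -4, 4; Σd² = 64
ρ = 1 − 6Σd² / [n(n²−1)] = 1 − 6×64 / (6×35) = 1 − 384/210 ≈ -0.829

-0.829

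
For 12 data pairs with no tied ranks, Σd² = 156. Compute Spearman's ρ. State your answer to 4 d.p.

ρ = 1 − 6Σd² / [n(n²−1)] = 1 − 6×156 / (12×143)
  = 1 − 936/1716 = 1 − 0.54545 ≈ 0.4545

0.4545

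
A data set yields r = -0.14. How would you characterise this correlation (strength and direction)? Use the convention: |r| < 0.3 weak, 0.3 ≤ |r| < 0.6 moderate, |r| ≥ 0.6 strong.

weak negative

r = -0.14 < 0 so the relationship is negative.
|r| = 0.14, which falls in the weak range.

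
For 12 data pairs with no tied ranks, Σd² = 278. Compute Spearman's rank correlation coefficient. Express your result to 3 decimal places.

ρ = 1 − 6Σd² / [n(n²−1)] = 1 − 6×278 / (12×143)
  = 1 − 1668/1716 = 1 − 0.9720 ≈ 0.028

0.028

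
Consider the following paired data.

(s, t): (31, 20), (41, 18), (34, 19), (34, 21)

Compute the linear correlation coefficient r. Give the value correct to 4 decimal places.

n = 4, Σs = 140, Σt = 78, Σs² = 4954, Σt² = 1526, Σst = 2718
nΣst − ΣsΣt = 10872 − 10920 = -48
nΣs² − (Σs)² = 19816 − 19600 = 216; nΣt² − (Σt)² = 6104 − 6084 = 20
r = -48 / √(216 × 20) = -48 / 65.7267 ≈ -0.7303

-0.7303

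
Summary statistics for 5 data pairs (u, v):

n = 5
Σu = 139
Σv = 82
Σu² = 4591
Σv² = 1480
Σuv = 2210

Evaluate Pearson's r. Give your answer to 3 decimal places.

-0.222

r = (nΣuv − ΣuΣv) / √[(nΣu² − (Σu)²)(nΣv² − (Σv)²)]
Numerator: 5×2210 − 139×82 = -348
Denominator: √[(22955 − 19321)(7400 − 6724)] = √[3634 × 676] = 1567.3494
r = -348 / 1567.3494 ≈ -0.222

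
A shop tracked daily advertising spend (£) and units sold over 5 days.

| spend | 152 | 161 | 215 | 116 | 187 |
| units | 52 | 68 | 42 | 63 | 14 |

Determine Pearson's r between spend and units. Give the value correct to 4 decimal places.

n = 5, Σx = 831, Σy = 239, Σx² = 143675, Σy² = 13257, Σxy = 37808
nΣxy − ΣxΣy = 189040 − 198609 = -9569
nΣx² − (Σx)² = 718375 − 690561 = 27814; nΣy² − (Σy)² = 66285 − 57121 = 9164
r = -9569 / √(27814 × 9164) = -9569 / 15965.1964 ≈ -0.5994

-0.5994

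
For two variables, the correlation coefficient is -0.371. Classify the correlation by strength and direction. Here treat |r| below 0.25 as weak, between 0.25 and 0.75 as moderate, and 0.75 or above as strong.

moderate negative

r = -0.371 < 0 so the relationship is negative.
|r| = 0.371, which falls in the moderate range.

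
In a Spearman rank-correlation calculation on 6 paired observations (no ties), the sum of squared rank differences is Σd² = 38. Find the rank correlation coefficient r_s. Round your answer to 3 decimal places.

ρ = 1 − 6Σd² / [n(n²−1)] = 1 − 6×38 / (6×35)
  = 1 − 228/210 = 1 − 1.0857 ≈ -0.086

-0.086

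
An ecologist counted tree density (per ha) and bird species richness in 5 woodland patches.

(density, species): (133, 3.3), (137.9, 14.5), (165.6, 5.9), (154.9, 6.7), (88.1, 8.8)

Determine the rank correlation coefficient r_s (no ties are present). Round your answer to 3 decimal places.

-0.200

Rank density: 2, 3, 5, 4, 1
Rank species: 1, 5, 2, 3, 4
d = rank(density) − rank(species): 1, -2, 3, 1, -3; Σd² = 24
ρ = 1 − 6Σd² / [n(n²−1)] = 1 − 6×24 / (5×24) = 1 − 144/120 ≈ -0.200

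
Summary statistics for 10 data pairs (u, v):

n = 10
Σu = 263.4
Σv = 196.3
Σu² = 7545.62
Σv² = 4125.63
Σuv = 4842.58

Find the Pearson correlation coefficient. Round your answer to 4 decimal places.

-0.8063

r = (nΣuv − ΣuΣv) / √[(nΣu² − (Σu)²)(nΣv² − (Σv)²)]
Numerator: 10×4842.58 − 263.4×196.3 = -3279.62
Denominator: √[(75456.2 − 69379.56)(41256.3 − 38533.69)] = √[6076.64 × 2722.61] = 4067.4711
r = -3279.62 / 4067.4711 ≈ -0.8063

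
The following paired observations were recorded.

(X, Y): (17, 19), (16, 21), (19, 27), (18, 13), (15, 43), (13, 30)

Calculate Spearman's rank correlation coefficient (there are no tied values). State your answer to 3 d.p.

Rank X: 4, 3, 6, 5, 2, 1
Rank Y: 2, 3, 4, 1, 6, 5
d = rank(X) − rank(Y): 2, 0, 2, 4, -4, -4; Σd² = 56
ρ = 1 − 6Σd² / [n(n²−1)] = 1 − 6×56 / (6×35) = 1 − 336/210 ≈ -0.600

-0.600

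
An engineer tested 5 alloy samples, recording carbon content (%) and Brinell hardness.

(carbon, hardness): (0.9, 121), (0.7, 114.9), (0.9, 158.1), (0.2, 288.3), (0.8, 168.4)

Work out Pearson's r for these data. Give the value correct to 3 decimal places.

-0.876

n = 5, Σx = 3.5, Σy = 850.7, Σx² = 2.79, Σy² = 164314.07, Σxy = 524
nΣxy − ΣxΣy = 2620 − 2977.45 = -357.45
nΣx² − (Σx)² = 13.95 − 12.25 = 1.7; nΣy² − (Σy)² = 821570.35 − 723690.49 = 97879.86
r = -357.45 / √(1.7 × 97879.86) = -357.45 / 407.9164 ≈ -0.876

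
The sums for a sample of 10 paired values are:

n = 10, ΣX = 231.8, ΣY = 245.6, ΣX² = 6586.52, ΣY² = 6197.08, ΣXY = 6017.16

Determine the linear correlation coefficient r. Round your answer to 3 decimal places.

0.724

r = (nΣXY − ΣXΣY) / √[(nΣX² − (ΣX)²)(nΣY² − (ΣY)²)]
Numerator: 10×6017.16 − 231.8×245.6 = 3241.52
Denominator: √[(65865.2 − 53731.24)(61970.8 − 60319.36)] = √[12133.96 × 1651.44] = 4476.4391
r = 3241.52 / 4476.4391 ≈ 0.724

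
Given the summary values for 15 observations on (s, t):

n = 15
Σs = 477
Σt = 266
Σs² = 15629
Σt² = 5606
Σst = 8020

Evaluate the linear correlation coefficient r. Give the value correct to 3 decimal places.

-0.686

r = (nΣst − ΣsΣt) / √[(nΣs² − (Σs)²)(nΣt² − (Σt)²)]
Numerator: 15×8020 − 477×266 = -6582
Denominator: √[(234435 − 227529)(84090 − 70756)] = √[6906 × 13334] = 9596.0723
r = -6582 / 9596.0723 ≈ -0.686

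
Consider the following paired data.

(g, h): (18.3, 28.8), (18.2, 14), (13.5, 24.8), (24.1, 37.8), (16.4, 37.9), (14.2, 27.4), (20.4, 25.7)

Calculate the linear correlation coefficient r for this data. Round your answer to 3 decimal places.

n = 7, Σg = 125.1, Σh = 196.4, Σg² = 2315.95, Σh² = 5916.98, Σgh = 3562.54
nΣgh − ΣgΣh = 24937.78 − 24569.64 = 368.14
nΣg² − (Σg)² = 16211.65 − 15650.01 = 561.64; nΣh² − (Σh)² = 41418.86 − 38572.96 = 2845.9
r = 368.14 / √(561.64 × 2845.9) = 368.14 / 1264.2671 ≈ 0.291

0.291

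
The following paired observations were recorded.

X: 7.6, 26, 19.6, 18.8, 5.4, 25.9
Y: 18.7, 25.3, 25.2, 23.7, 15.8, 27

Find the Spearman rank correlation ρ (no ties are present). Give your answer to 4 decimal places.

0.9429

Rank X: 2, 6, 4, 3, 1, 5
Rank Y: 2, 5, 4, 3, 1, 6
d = rank(X) − rank(Y): 0, 1, 0, 0, 0, -1; Σd² = 2
ρ = 1 − 6Σd² / [n(n²−1)] = 1 − 6×2 / (6×35) = 1 − 12/210 ≈ 0.9429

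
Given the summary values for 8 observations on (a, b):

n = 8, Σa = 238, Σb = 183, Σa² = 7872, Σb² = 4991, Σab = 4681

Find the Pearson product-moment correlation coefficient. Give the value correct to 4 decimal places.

-0.9563

r = (nΣab − ΣaΣb) / √[(nΣa² − (Σa)²)(nΣb² − (Σb)²)]
Numerator: 8×4681 − 238×183 = -6106
Denominator: √[(62976 − 56644)(39928 − 33489)] = √[6332 × 6439] = 6385.2759
r = -6106 / 6385.2759 ≈ -0.9563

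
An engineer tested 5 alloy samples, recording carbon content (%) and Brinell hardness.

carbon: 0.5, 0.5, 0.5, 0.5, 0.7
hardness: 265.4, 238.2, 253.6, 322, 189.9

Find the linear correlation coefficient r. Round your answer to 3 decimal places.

n = 5, Σx = 2.7, Σy = 1269.1, Σx² = 1.49, Σy² = 331235.37, Σxy = 672.53
nΣxy − ΣxΣy = 3362.65 − 3426.57 = -63.92
nΣx² − (Σx)² = 7.45 − 7.29 = 0.16; nΣy² − (Σy)² = 1656176.85 − 1610614.81 = 45562.04
r = -63.92 / √(0.16 × 45562.04) = -63.92 / 85.3811 ≈ -0.749

-0.749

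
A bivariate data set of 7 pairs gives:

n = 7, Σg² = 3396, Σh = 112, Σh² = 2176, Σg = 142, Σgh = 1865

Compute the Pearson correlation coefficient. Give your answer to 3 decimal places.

r = (nΣgh − ΣgΣh) / √[(nΣg² − (Σg)²)(nΣh² − (Σh)²)]
Numerator: 7×1865 − 142×112 = -2849
Denominator: √[(23772 − 20164)(15232 − 12544)] = √[3608 × 2688] = 3114.2100
r = -2849 / 3114.2100 ≈ -0.915

-0.915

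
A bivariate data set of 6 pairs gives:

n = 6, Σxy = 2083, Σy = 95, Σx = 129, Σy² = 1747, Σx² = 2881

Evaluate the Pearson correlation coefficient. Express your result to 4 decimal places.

r = (nΣxy − ΣxΣy) / √[(nΣx² − (Σx)²)(nΣy² − (Σy)²)]
Numerator: 6×2083 − 129×95 = 243
Denominator: √[(17286 − 16641)(10482 − 9025)] = √[645 × 1457] = 969.4148
r = 243 / 969.4148 ≈ 0.2507

0.2507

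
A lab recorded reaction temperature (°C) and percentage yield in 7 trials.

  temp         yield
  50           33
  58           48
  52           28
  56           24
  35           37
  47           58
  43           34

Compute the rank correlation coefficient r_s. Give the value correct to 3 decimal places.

-0.286

Rank temp: 4, 7, 5, 6, 1, 3, 2
Rank yield: 3, 6, 2, 1, 5, 7, 4
d = rank(temp) − rank(yield): 1, 1, 3, 5, -4, -4, -2; Σd² = 72
ρ = 1 − 6Σd² / [n(n²−1)] = 1 − 6×72 / (7×48) = 1 − 432/336 ≈ -0.286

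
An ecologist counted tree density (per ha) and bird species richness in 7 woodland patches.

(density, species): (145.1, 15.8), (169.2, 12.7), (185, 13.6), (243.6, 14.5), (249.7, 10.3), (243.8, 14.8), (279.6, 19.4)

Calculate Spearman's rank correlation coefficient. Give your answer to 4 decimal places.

Rank density: 1, 2, 3, 4, 6, 5, 7
Rank species: 6, 2, 3, 4, 1, 5, 7
d = rank(density) − rank(species): -5, 0, 0, 0, 5, 0, 0; Σd² = 50
ρ = 1 − 6Σd² / [n(n²−1)] = 1 − 6×50 / (7×48) = 1 − 300/336 ≈ 0.1071

0.1071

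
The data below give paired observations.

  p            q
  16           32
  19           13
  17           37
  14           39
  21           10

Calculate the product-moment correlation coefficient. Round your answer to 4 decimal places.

-0.9145

n = 5, Σp = 87, Σq = 131, Σp² = 1543, Σq² = 4183, Σpq = 2144
nΣpq − ΣpΣq = 10720 − 11397 = -677
nΣp² − (Σp)² = 7715 − 7569 = 146; nΣq² − (Σq)² = 20915 − 17161 = 3754
r = -677 / √(146 × 3754) = -677 / 740.3270 ≈ -0.9145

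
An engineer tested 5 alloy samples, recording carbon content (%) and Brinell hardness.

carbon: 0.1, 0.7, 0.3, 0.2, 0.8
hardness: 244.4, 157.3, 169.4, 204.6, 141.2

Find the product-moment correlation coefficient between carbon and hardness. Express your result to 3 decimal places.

-0.891

n = 5, Σx = 2.1, Σy = 916.9, Σx² = 1.27, Σy² = 174969.61, Σxy = 339.25
nΣxy − ΣxΣy = 1696.25 − 1925.49 = -229.24
nΣx² − (Σx)² = 6.35 − 4.41 = 1.94; nΣy² − (Σy)² = 874848.05 − 840705.61 = 34142.44
r = -229.24 / √(1.94 × 34142.44) = -229.24 / 257.3642 ≈ -0.891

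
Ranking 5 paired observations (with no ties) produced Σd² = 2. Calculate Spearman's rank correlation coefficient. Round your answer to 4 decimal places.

0.9000

ρ = 1 − 6Σd² / [n(n²−1)] = 1 − 6×2 / (5×24)
  = 1 − 12/120 = 1 − 0.10000 ≈ 0.9000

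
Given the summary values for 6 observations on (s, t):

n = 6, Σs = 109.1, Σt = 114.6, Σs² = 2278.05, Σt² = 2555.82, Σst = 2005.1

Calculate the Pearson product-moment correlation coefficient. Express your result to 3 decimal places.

-0.240

r = (nΣst − ΣsΣt) / √[(nΣs² − (Σs)²)(nΣt² − (Σt)²)]
Numerator: 6×2005.1 − 109.1×114.6 = -472.26
Denominator: √[(13668.3 − 11902.81)(15334.92 − 13133.16)] = √[1765.49 × 2201.76] = 1971.5946
r = -472.26 / 1971.5946 ≈ -0.240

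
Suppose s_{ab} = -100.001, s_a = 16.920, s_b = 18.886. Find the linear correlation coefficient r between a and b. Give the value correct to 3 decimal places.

r = Cov(a,b) / (s_a · s_b) = -100.001 / (16.920 × 18.886)
  = -100.001 / 319.5511 ≈ -0.313

-0.313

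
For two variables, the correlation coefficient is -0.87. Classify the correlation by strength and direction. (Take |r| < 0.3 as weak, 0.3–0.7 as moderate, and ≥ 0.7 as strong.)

strong negative

r = -0.87 < 0 so the relationship is negative.
|r| = 0.87, which falls in the strong range.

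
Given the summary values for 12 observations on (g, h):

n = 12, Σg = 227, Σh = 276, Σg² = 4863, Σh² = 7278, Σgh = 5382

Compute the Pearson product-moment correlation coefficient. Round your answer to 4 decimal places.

r = (nΣgh − ΣgΣh) / √[(nΣg² − (Σg)²)(nΣh² − (Σh)²)]
Numerator: 12×5382 − 227×276 = 1932
Denominator: √[(58356 − 51529)(87336 − 76176)] = √[6827 × 11160] = 8728.6494
r = 1932 / 8728.6494 ≈ 0.2213

0.2213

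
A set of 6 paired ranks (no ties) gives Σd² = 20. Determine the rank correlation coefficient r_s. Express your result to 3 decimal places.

0.429

ρ = 1 − 6Σd² / [n(n²−1)] = 1 − 6×20 / (6×35)
  = 1 − 120/210 = 1 − 0.5714 ≈ 0.429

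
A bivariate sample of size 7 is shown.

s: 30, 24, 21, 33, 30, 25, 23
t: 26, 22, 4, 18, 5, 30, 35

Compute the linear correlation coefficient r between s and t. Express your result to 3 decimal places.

-0.092

n = 7, Σs = 186, Σt = 140, Σs² = 5060, Σt² = 3650, Σst = 3691
nΣst − ΣsΣt = 25837 − 26040 = -203
nΣs² − (Σs)² = 35420 − 34596 = 824; nΣt² − (Σt)² = 25550 − 19600 = 5950
r = -203 / √(824 × 5950) = -203 / 2214.2267 ≈ -0.092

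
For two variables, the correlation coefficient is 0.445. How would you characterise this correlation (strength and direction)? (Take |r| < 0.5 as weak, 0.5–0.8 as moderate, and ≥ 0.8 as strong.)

r = 0.445 > 0 so the relationship is positive.
|r| = 0.445, which falls in the weak range.

weak positive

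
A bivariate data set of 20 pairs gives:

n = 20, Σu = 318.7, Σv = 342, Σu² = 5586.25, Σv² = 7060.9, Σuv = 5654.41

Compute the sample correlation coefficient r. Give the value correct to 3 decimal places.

0.261

r = (nΣuv − ΣuΣv) / √[(nΣu² − (Σu)²)(nΣv² − (Σv)²)]
Numerator: 20×5654.41 − 318.7×342 = 4092.8
Denominator: √[(111725 − 101569.69)(141218 − 116964)] = √[10155.31 × 24254] = 15694.1673
r = 4092.8 / 15694.1673 ≈ 0.261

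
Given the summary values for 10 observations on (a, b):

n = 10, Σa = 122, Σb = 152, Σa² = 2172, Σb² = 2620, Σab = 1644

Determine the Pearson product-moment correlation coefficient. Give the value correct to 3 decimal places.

-0.457

r = (nΣab − ΣaΣb) / √[(nΣa² − (Σa)²)(nΣb² − (Σb)²)]
Numerator: 10×1644 − 122×152 = -2104
Denominator: √[(21720 − 14884)(26200 − 23104)] = √[6836 × 3096] = 4600.4626
r = -2104 / 4600.4626 ≈ -0.457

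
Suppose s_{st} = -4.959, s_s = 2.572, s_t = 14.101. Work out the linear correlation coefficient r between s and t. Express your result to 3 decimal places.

-0.137

r = Cov(s,t) / (s_s · s_t) = -4.959 / (2.572 × 14.101)
  = -4.959 / 36.2678 ≈ -0.137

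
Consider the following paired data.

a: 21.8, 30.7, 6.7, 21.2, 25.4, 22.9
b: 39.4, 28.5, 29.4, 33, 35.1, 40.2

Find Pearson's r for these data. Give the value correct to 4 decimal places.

n = 6, Σa = 128.7, Σb = 205.6, Σa² = 3081.63, Σb² = 7166.02, Σab = 4442.57
nΣab − ΣaΣb = 26655.42 − 26460.72 = 194.7
nΣa² − (Σa)² = 18489.78 − 16563.69 = 1926.09; nΣb² − (Σb)² = 42996.12 − 42271.36 = 724.76
r = 194.7 / √(1926.09 × 724.76) = 194.7 / 1181.5045 ≈ 0.1648

0.1648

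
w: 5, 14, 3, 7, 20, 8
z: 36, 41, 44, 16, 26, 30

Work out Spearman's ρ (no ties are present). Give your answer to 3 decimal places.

Rank w: 2, 5, 1, 3, 6, 4
Rank z: 4, 5, 6, 1, 2, 3
d = rank(w) − rank(z): -2, 0, -5, 2, 4, 1; Σd² = 50
ρ = 1 − 6Σd² / [n(n²−1)] = 1 − 6×50 / (6×35) = 1 − 300/210 ≈ -0.429

-0.429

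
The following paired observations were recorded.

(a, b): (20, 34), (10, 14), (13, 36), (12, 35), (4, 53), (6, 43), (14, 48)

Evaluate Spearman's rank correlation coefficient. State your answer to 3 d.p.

-0.357

Rank a: 7, 3, 5, 4, 1, 2, 6
Rank b: 2, 1, 4, 3, 7, 5, 6
d = rank(a) − rank(b): 5, 2, 1, 1, -6, -3, 0; Σd² = 76
ρ = 1 − 6Σd² / [n(n²−1)] = 1 − 6×76 / (7×48) = 1 − 456/336 ≈ -0.357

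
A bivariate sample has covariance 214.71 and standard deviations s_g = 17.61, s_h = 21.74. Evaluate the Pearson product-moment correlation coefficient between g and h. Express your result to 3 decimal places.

0.561

r = Cov(g,h) / (s_g · s_h) = 214.71 / (17.61 × 21.74)
  = 214.71 / 382.8414 ≈ 0.561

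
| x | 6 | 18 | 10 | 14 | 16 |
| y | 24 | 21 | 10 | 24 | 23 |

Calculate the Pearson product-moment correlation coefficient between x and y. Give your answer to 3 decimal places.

n = 5, Σx = 64, Σy = 102, Σx² = 912, Σy² = 2222, Σxy = 1326
nΣxy − ΣxΣy = 6630 − 6528 = 102
nΣx² − (Σx)² = 4560 − 4096 = 464; nΣy² − (Σy)² = 11110 − 10404 = 706
r = 102 / √(464 × 706) = 102 / 572.3495 ≈ 0.178

0.178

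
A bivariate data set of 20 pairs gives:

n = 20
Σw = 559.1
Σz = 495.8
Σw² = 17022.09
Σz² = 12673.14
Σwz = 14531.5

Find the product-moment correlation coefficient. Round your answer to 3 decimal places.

0.920

r = (nΣwz − ΣwΣz) / √[(nΣw² − (Σw)²)(nΣz² − (Σz)²)]
Numerator: 20×14531.5 − 559.1×495.8 = 13428.22
Denominator: √[(340441.8 − 312592.81)(253462.8 − 245817.64)] = √[27848.99 × 7645.16] = 14591.4353
r = 13428.22 / 14591.4353 ≈ 0.920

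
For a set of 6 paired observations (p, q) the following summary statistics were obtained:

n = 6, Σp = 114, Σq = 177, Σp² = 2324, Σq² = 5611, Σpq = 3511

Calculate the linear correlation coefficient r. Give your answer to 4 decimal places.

r = (nΣpq − ΣpΣq) / √[(nΣp² − (Σp)²)(nΣq² − (Σq)²)]
Numerator: 6×3511 − 114×177 = 888
Denominator: √[(13944 − 12996)(33666 − 31329)] = √[948 × 2337] = 1488.4475
r = 888 / 1488.4475 ≈ 0.5966

0.5966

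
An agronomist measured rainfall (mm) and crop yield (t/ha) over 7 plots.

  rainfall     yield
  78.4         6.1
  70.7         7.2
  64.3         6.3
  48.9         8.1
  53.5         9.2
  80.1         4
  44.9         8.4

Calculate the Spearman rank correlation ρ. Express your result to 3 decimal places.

-0.857

Rank rainfall: 6, 5, 4, 2, 3, 7, 1
Rank yield: 2, 4, 3, 5, 7, 1, 6
d = rank(rainfall) − rank(yield): 4, 1, 1, -3, -4, 6, -5; Σd² = 104
ρ = 1 − 6Σd² / [n(n²−1)] = 1 − 6×104 / (7×48) = 1 − 624/336 ≈ -0.857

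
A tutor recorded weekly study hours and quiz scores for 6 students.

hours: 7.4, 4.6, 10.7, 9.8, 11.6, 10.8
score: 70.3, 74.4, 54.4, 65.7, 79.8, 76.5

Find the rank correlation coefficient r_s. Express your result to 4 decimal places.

0.4286

Rank hours: 2, 1, 4, 3, 6, 5
Rank score: 3, 4, 1, 2, 6, 5
d = rank(hours) − rank(score): -1, -3, 3, 1, 0, 0; Σd² = 20
ρ = 1 − 6Σd² / [n(n²−1)] = 1 − 6×20 / (6×35) = 1 − 120/210 ≈ 0.4286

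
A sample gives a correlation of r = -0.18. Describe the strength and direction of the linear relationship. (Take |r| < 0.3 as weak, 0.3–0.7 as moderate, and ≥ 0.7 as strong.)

r = -0.18 < 0 so the relationship is negative.
|r| = 0.18, which falls in the weak range.

weak negative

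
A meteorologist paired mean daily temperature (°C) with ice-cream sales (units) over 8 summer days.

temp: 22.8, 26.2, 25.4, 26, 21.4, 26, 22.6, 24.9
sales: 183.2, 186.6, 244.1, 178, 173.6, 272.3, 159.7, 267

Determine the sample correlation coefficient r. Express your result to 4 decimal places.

n = 8, Σx = 195.3, Σy = 1664.5, Σx² = 4792.17, Σy² = 360727.95, Σxy = 40946.38
nΣxy − ΣxΣy = 327571.04 − 325076.85 = 2494.19
nΣx² − (Σx)² = 38337.36 − 38142.09 = 195.27; nΣy² − (Σy)² = 2885823.6 − 2770560.25 = 115263.35
r = 2494.19 / √(195.27 × 115263.35) = 2494.19 / 4744.2043 ≈ 0.5257

0.5257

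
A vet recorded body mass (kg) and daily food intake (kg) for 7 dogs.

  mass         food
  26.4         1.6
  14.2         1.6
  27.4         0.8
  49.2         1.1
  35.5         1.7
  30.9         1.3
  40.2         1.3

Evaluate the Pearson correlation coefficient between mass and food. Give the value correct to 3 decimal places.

n = 7, Σx = 223.8, Σy = 9.4, Σx² = 7901.1, Σy² = 13.24, Σxy = 293.78
nΣxy − ΣxΣy = 2056.46 − 2103.72 = -47.26
nΣx² − (Σx)² = 55307.7 − 50086.44 = 5221.26; nΣy² − (Σy)² = 92.68 − 88.36 = 4.32
r = -47.26 / √(5221.26 × 4.32) = -47.26 / 150.1860 ≈ -0.315

-0.315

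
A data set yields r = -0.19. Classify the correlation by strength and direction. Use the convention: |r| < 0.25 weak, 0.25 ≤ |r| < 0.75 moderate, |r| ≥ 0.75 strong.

r = -0.19 < 0 so the relationship is negative.
|r| = 0.19, which falls in the weak range.

weak negative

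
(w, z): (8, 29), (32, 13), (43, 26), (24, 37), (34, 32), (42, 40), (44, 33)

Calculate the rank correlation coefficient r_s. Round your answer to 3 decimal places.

Rank w: 1, 3, 6, 2, 4, 5, 7
Rank z: 3, 1, 2, 6, 4, 7, 5
d = rank(w) − rank(z): -2, 2, 4, -4, 0, -2, 2; Σd² = 48
ρ = 1 − 6Σd² / [n(n²−1)] = 1 − 6×48 / (7×48) = 1 − 288/336 ≈ 0.143

0.143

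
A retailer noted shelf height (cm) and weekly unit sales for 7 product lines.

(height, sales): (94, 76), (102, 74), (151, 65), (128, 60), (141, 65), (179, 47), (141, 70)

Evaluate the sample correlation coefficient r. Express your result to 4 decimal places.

-0.8619

n = 7, Σx = 936, Σy = 457, Σx² = 130228, Σy² = 30411, Σxy = 59635
nΣxy − ΣxΣy = 417445 − 427752 = -10307
nΣx² − (Σx)² = 911596 − 876096 = 35500; nΣy² − (Σy)² = 212877 − 208849 = 4028
r = -10307 / √(35500 × 4028) = -10307 / 11958.0099 ≈ -0.8619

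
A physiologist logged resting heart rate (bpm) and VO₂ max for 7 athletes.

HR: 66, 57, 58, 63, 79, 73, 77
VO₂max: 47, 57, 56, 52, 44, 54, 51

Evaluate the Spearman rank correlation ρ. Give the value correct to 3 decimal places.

-0.821

Rank HR: 4, 1, 2, 3, 7, 5, 6
Rank VO₂max: 2, 7, 6, 4, 1, 5, 3
d = rank(HR) − rank(VO₂max): 2, -6, -4, -1, 6, 0, 3; Σd² = 102
ρ = 1 − 6Σd² / [n(n²−1)] = 1 − 6×102 / (7×48) = 1 − 612/336 ≈ -0.821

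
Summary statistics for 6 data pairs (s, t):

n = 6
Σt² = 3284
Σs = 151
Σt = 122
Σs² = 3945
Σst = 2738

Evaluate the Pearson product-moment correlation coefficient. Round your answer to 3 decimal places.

-0.974

r = (nΣst − ΣsΣt) / √[(nΣs² − (Σs)²)(nΣt² − (Σt)²)]
Numerator: 6×2738 − 151×122 = -1994
Denominator: √[(23670 − 22801)(19704 − 14884)] = √[869 × 4820] = 2046.6021
r = -1994 / 2046.6021 ≈ -0.974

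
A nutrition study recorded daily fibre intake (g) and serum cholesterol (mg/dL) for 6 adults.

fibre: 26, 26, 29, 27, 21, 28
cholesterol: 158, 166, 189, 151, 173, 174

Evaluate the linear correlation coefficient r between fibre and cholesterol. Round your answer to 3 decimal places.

n = 6, Σx = 157, Σy = 1011, Σx² = 4147, Σy² = 171247, Σxy = 26487
nΣxy − ΣxΣy = 158922 − 158727 = 195
nΣx² − (Σx)² = 24882 − 24649 = 233; nΣy² − (Σy)² = 1027482 − 1022121 = 5361
r = 195 / √(233 × 5361) = 195 / 1117.6372 ≈ 0.174

0.174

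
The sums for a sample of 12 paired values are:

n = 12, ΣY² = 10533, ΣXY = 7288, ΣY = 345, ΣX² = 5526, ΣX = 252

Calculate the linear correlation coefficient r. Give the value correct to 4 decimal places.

0.1134

r = (nΣXY − ΣXΣY) / √[(nΣX² − (ΣX)²)(nΣY² − (ΣY)²)]
Numerator: 12×7288 − 252×345 = 516
Denominator: √[(66312 − 63504)(126396 − 119025)] = √[2808 × 7371] = 4549.4800
r = 516 / 4549.4800 ≈ 0.1134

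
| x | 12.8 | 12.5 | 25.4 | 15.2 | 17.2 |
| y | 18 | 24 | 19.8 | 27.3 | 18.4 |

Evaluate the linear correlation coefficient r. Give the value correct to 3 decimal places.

-0.258

n = 5, Σx = 83.1, Σy = 107.5, Σx² = 1492.13, Σy² = 2375.89, Σxy = 1764.76
nΣxy − ΣxΣy = 8823.8 − 8933.25 = -109.45
nΣx² − (Σx)² = 7460.65 − 6905.61 = 555.04; nΣy² − (Σy)² = 11879.45 − 11556.25 = 323.2
r = -109.45 / √(555.04 × 323.2) = -109.45 / 423.5433 ≈ -0.258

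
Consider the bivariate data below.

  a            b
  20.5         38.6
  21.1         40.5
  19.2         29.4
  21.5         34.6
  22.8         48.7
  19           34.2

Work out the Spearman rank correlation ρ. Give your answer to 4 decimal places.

0.7714

Rank a: 3, 4, 2, 5, 6, 1
Rank b: 4, 5, 1, 3, 6, 2
d = rank(a) − rank(b): -1, -1, 1, 2, 0, -1; Σd² = 8
ρ = 1 − 6Σd² / [n(n²−1)] = 1 − 6×8 / (6×35) = 1 − 48/210 ≈ 0.7714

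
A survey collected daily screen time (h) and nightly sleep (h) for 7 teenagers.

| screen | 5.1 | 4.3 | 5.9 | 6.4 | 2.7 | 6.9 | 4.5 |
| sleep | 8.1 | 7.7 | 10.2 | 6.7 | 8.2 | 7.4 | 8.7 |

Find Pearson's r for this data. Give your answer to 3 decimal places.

-0.177

n = 7, Σx = 35.8, Σy = 57, Σx² = 195.42, Σy² = 471.52, Σxy = 289.83
nΣxy − ΣxΣy = 2028.81 − 2040.6 = -11.79
nΣx² − (Σx)² = 1367.94 − 1281.64 = 86.3; nΣy² − (Σy)² = 3300.64 − 3249 = 51.64
r = -11.79 / √(86.3 × 51.64) = -11.79 / 66.7573 ≈ -0.177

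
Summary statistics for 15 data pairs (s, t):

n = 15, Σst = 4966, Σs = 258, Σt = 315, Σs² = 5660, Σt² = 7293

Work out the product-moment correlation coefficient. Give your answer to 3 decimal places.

-0.496

r = (nΣst − ΣsΣt) / √[(nΣs² − (Σs)²)(nΣt² − (Σt)²)]
Numerator: 15×4966 − 258×315 = -6780
Denominator: √[(84900 − 66564)(109395 − 99225)] = √[18336 × 10170] = 13655.6626
r = -6780 / 13655.6626 ≈ -0.496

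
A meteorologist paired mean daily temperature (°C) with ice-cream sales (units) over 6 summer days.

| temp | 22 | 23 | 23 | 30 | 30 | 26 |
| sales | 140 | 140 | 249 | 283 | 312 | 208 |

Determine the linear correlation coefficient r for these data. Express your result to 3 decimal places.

0.839

n = 6, Σx = 154, Σy = 1332, Σx² = 4018, Σy² = 321898, Σxy = 35285
nΣxy − ΣxΣy = 211710 − 205128 = 6582
nΣx² − (Σx)² = 24108 − 23716 = 392; nΣy² − (Σy)² = 1931388 − 1774224 = 157164
r = 6582 / √(392 × 157164) = 6582 / 7849.0947 ≈ 0.839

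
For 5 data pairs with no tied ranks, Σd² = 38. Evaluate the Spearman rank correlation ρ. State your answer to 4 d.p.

-0.9000

ρ = 1 − 6Σd² / [n(n²−1)] = 1 − 6×38 / (5×24)
  = 1 − 228/120 = 1 − 1.90000 ≈ -0.9000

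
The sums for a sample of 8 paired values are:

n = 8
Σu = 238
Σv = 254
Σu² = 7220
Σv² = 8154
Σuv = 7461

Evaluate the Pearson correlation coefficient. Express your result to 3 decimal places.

r = (nΣuv − ΣuΣv) / √[(nΣu² − (Σu)²)(nΣv² − (Σv)²)]
Numerator: 8×7461 − 238×254 = -764
Denominator: √[(57760 − 56644)(65232 − 64516)] = √[1116 × 716] = 893.8993
r = -764 / 893.8993 ≈ -0.855

-0.855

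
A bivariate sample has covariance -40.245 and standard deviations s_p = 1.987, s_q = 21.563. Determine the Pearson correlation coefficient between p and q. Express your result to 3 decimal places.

r = Cov(p,q) / (s_p · s_q) = -40.245 / (1.987 × 21.563)
  = -40.245 / 42.8457 ≈ -0.939

-0.939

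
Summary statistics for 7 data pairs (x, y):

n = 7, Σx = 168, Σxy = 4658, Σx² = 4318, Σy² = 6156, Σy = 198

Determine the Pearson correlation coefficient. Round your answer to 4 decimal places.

-0.2358

r = (nΣxy − ΣxΣy) / √[(nΣx² − (Σx)²)(nΣy² − (Σy)²)]
Numerator: 7×4658 − 168×198 = -658
Denominator: √[(30226 − 28224)(43092 − 39204)] = √[2002 × 3888] = 2789.9419
r = -658 / 2789.9419 ≈ -0.2358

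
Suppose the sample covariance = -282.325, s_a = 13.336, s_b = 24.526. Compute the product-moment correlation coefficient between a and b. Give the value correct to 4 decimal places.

r = Cov(a,b) / (s_a · s_b) = -282.325 / (13.336 × 24.526)
  = -282.325 / 327.0787 ≈ -0.8632

-0.8632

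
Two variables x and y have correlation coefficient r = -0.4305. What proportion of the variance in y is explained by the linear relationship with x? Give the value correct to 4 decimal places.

0.1853

r² = (-0.4305)² = 0.1853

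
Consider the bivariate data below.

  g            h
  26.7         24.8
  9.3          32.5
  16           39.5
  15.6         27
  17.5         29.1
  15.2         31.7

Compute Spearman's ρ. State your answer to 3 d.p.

-0.543

Rank g: 6, 1, 4, 3, 5, 2
Rank h: 1, 5, 6, 2, 3, 4
d = rank(g) − rank(h): 5, -4, -2, 1, 2, -2; Σd² = 54
ρ = 1 − 6Σd² / [n(n²−1)] = 1 − 6×54 / (6×35) = 1 − 324/210 ≈ -0.543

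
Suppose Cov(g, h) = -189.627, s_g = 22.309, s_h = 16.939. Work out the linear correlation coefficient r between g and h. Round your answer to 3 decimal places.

r = Cov(g,h) / (s_g · s_h) = -189.627 / (22.309 × 16.939)
  = -189.627 / 377.8922 ≈ -0.502

-0.502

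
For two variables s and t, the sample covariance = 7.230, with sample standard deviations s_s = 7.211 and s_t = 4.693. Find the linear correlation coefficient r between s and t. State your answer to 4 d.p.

0.2136

r = Cov(s,t) / (s_s · s_t) = 7.230 / (7.211 × 4.693)
  = 7.230 / 33.8412 ≈ 0.2136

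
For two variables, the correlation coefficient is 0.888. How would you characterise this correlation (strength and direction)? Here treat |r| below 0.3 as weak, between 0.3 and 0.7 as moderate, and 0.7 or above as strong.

r = 0.888 > 0 so the relationship is positive.
|r| = 0.888, which falls in the strong range.

strong positive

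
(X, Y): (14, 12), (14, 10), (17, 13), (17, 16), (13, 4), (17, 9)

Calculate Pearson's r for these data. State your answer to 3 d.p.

0.649

n = 6, ΣX = 92, ΣY = 64, ΣX² = 1428, ΣY² = 766, ΣXY = 1006
nΣXY − ΣXΣY = 6036 − 5888 = 148
nΣX² − (ΣX)² = 8568 − 8464 = 104; nΣY² − (ΣY)² = 4596 − 4096 = 500
r = 148 / √(104 × 500) = 148 / 228.0351 ≈ 0.649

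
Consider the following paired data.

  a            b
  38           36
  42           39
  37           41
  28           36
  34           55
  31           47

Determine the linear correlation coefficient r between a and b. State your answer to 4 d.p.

n = 6, Σa = 210, Σb = 254, Σa² = 7478, Σb² = 11028, Σab = 8858
nΣab − ΣaΣb = 53148 − 53340 = -192
nΣa² − (Σa)² = 44868 − 44100 = 768; nΣb² − (Σb)² = 66168 − 64516 = 1652
r = -192 / √(768 × 1652) = -192 / 1126.3818 ≈ -0.1705

-0.1705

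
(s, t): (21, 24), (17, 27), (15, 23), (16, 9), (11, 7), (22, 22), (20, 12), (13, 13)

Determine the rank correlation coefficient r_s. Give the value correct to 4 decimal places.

Rank s: 7, 5, 3, 4, 1, 8, 6, 2
Rank t: 7, 8, 6, 2, 1, 5, 3, 4
d = rank(s) − rank(t): 0, -3, -3, 2, 0, 3, 3, -2; Σd² = 44
ρ = 1 − 6Σd² / [n(n²−1)] = 1 − 6×44 / (8×63) = 1 − 264/504 ≈ 0.4762

0.4762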